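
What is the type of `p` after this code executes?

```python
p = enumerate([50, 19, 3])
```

enumerate() returns an enumerate iterator object

enumerate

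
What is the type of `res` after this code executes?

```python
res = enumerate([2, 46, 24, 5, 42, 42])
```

enumerate() returns an enumerate iterator object

enumerate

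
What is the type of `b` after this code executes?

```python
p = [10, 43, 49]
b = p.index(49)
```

list.index() returns int

int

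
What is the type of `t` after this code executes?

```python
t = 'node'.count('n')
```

str.count() returns int

int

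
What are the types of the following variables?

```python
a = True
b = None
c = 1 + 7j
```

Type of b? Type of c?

b is NoneType; c is complex

NoneType, complex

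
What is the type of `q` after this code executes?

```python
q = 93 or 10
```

'or' returns the first truthy value (93, which is int)

int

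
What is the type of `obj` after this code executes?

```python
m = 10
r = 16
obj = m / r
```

int / int always returns float in Python 3 (10 / 16 = 0.625)

float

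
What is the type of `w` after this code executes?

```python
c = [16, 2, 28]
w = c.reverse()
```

list.reverse() returns None

NoneType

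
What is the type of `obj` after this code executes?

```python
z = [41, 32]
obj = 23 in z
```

'in' operator returns bool

bool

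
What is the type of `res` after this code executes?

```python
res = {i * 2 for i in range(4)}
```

A set comprehension {expr for x in iterable} produces a set

set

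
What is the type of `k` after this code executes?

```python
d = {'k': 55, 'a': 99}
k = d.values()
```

.values() returns a dict_values view object

dict_values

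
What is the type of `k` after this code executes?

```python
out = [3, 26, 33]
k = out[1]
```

Indexing a list of ints returns int (out[1] = 26)

int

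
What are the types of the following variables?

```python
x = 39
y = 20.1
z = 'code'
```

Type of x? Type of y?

x is int; y is float

int, float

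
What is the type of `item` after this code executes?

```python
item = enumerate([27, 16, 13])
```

enumerate() returns an enumerate iterator object

enumerate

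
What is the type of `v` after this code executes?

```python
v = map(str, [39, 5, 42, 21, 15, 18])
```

map() returns a map iterator object

map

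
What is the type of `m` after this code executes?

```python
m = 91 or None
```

'or' returns first truthy value (91, int)

int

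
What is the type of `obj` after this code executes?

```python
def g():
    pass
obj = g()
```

A function with no return statement returns None

NoneType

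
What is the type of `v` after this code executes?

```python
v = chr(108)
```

chr() returns str (single character)

str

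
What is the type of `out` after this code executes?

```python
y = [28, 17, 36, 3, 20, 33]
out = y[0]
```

Indexing a list of ints returns int (y[0] = 28)

int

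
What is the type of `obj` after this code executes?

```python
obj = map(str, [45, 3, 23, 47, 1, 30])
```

map() returns a map iterator object

map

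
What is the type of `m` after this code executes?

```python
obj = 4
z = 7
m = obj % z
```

int % int returns int (4 % 7 = 4)

int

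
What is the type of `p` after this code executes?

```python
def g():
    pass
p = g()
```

A function with no return statement returns None

NoneType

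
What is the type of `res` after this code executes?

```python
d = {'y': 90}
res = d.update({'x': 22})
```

dict.update() returns None

NoneType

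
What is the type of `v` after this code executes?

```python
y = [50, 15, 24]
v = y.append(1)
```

list.append() returns None (mutates in place)

NoneType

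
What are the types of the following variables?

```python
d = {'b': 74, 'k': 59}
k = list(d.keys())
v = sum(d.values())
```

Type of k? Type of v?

list(...) returns list; sum of int values returns int

list, int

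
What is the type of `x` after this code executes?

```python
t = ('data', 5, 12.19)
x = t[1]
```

Index 1 of tuple is 5 which is int

int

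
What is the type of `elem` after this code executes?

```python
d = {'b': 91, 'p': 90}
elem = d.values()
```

.values() returns a dict_values view object

dict_values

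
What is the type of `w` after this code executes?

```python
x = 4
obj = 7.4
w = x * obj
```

int * float returns float (4 * 7.4 = 29.6)

float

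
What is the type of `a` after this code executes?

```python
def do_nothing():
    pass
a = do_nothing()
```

A function with no return statement returns None

NoneType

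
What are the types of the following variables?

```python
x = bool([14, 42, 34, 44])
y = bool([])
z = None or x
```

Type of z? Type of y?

None or <bool> returns the bool; bool() returns bool

bool, bool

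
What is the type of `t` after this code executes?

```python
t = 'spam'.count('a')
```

str.count() returns int

int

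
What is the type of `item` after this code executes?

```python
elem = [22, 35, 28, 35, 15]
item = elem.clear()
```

list.clear() returns None

NoneType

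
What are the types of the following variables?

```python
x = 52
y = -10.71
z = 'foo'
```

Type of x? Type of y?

x is int; y is float

int, float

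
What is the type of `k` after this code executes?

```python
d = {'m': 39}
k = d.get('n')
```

dict.get() returns None when key 'n' is not found and no default given

NoneType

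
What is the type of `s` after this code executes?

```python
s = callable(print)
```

callable() returns bool

bool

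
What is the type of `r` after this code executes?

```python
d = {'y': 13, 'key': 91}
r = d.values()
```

.values() returns a dict_values view object

dict_values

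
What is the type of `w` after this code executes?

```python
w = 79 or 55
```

'or' returns the first truthy value (79, which is int)

int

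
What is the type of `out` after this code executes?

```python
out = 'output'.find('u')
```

str.find() returns int (index, or -1)

int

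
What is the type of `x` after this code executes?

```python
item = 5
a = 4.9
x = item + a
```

int + float returns float (5 + 4.9 = 9.9)

float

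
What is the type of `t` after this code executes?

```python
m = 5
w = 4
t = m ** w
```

int ** positive int returns int (5 ** 4 = 625)

int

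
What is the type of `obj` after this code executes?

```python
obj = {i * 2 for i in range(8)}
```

A set comprehension {expr for x in iterable} produces a set

set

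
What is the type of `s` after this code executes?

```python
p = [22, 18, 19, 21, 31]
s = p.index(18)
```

list.index() returns int

int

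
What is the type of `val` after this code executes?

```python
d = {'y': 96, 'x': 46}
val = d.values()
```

.values() returns a dict_values view object

dict_values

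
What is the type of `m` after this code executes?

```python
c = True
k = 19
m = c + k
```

bool + int returns int (True is 1, so 1 + 19 = 20)

int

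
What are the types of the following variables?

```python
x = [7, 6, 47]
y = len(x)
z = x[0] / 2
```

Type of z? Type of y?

int / int returns float; len() returns int

float, int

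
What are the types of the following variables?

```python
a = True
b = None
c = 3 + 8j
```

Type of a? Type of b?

a is bool; b is NoneType

bool, NoneType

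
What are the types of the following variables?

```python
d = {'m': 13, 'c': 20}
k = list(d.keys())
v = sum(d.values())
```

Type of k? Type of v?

list(...) returns list; sum of int values returns int

list, int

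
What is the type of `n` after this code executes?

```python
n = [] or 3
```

'or' returns first truthy value (3, which is int)

int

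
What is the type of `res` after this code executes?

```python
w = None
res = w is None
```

'is' comparison returns bool

bool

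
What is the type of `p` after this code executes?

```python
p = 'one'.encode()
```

str.encode() returns bytes

bytes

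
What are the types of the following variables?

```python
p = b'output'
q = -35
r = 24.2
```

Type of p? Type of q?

p is bytes; q is int

bytes, int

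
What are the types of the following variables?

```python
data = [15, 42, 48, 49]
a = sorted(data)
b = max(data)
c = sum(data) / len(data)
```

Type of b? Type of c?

max of ints returns int; int / int returns float

int, float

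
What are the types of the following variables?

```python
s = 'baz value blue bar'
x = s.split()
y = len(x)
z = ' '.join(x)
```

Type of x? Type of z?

str.split() returns list; str.join() returns str

list, str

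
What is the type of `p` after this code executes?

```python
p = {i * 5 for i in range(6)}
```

A set comprehension {expr for x in iterable} produces a set

set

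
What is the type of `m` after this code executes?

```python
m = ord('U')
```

ord() returns int (Unicode code point)

int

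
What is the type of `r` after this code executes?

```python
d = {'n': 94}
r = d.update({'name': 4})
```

dict.update() returns None

NoneType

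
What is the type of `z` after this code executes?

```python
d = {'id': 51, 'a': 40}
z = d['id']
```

Accessing dict[str, int] with key 'id' returns int value 51

int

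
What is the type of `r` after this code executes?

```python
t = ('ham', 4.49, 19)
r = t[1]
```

Index 1 of tuple is 4.49 which is float

float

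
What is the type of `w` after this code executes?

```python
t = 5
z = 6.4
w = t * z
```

int * float returns float (5 * 6.4 = 32.0)

float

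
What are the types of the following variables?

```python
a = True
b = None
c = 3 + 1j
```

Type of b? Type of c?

b is NoneType; c is complex

NoneType, complex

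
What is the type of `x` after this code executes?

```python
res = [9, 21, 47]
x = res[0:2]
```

Slicing a list always returns a list

list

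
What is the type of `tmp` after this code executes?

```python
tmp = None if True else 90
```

Ternary: condition is True, if branch (None) taken → NoneType

NoneType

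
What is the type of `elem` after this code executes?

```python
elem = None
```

None has type NoneType

NoneType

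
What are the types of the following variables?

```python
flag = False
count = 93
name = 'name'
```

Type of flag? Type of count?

flag is bool; count is int

bool, int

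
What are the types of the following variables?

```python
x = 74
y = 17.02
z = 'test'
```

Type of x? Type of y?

x is int; y is float

int, float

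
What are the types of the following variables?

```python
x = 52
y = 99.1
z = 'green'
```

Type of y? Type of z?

y is float; z is str

float, str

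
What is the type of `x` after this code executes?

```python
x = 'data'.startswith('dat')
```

str.startswith() returns bool

bool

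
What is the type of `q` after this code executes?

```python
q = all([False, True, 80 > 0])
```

all() returns bool

bool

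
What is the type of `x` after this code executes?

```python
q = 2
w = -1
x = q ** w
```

int ** negative int returns float

float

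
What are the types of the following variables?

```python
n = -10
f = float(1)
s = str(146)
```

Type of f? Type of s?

f is float; s is str

float, str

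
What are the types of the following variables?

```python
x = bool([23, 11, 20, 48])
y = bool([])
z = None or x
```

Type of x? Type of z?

bool() returns bool; None or <bool> returns the bool

bool, bool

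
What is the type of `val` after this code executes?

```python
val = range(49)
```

range() returns a range object

range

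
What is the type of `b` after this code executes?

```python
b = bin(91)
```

bin() returns str representation

str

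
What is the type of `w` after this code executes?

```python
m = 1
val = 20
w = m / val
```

int / int always returns float in Python 3 (1 / 20 = 0.05)

float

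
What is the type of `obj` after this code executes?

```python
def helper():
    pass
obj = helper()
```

A function with no return statement returns None

NoneType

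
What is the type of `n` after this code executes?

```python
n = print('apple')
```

print() returns None

NoneType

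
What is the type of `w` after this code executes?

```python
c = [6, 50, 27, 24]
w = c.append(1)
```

list.append() returns None (mutates in place)

NoneType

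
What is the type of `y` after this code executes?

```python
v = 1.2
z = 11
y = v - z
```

float - int returns float (1.2 - 11 = -9.8)

float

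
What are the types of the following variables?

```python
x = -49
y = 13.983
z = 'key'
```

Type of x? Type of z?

x is int; z is str

int, str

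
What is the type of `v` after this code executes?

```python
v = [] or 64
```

'or' returns first truthy value (64, which is int)

int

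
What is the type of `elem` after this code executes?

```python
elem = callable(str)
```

callable() returns bool

bool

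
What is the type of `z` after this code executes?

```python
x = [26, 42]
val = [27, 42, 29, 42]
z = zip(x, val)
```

zip() returns a zip iterator object

zip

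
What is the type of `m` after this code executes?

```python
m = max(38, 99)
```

max() of ints returns int

int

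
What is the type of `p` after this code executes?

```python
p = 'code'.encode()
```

str.encode() returns bytes

bytes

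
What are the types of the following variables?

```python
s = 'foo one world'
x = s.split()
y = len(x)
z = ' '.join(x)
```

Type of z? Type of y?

str.join() returns str; len() returns int

str, int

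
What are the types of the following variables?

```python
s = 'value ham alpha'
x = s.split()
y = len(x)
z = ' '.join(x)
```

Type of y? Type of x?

len() returns int; str.split() returns list

int, list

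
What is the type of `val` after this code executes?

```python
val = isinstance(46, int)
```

isinstance() returns bool

bool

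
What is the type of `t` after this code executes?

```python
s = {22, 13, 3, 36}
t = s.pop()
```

Popping from a set of ints returns int

int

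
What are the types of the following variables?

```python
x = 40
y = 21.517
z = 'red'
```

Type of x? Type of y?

x is int; y is float

int, float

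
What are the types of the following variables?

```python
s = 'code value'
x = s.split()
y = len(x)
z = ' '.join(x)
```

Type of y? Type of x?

len() returns int; str.split() returns list

int, list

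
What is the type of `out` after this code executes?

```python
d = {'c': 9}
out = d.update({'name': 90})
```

dict.update() returns None

NoneType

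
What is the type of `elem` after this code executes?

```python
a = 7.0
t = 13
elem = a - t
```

float - int returns float (7.0 - 13 = -6.0)

float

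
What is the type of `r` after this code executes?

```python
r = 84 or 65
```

'or' returns the first truthy value (84, which is int)

int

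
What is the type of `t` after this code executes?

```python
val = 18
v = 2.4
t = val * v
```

int * float returns float (18 * 2.4 = 43.2)

float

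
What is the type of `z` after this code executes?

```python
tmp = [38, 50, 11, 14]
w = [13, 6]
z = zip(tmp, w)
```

zip() returns a zip iterator object

zip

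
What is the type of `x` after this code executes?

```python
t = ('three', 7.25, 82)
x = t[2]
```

Index 2 of tuple is 82 which is int

int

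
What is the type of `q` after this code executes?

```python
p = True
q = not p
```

'not' always returns bool

bool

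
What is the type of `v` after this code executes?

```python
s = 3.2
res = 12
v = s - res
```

float - int returns float (3.2 - 12 = -8.8)

float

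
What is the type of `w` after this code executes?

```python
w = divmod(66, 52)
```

divmod() returns a tuple (quotient, remainder)

tuple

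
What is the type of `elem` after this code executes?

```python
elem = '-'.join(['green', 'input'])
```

str.join() returns str

str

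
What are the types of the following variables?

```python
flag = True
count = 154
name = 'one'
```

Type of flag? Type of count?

flag is bool; count is int

bool, int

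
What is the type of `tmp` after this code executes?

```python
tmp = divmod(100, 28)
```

divmod() returns a tuple (quotient, remainder)

tuple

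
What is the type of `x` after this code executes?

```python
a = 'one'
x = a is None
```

'is' comparison returns bool

bool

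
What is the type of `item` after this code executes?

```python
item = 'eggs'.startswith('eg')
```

str.startswith() returns bool

bool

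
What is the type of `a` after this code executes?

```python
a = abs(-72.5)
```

abs() of float returns float

float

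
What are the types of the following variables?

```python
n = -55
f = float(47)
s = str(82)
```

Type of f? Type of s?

f is float; s is str

float, str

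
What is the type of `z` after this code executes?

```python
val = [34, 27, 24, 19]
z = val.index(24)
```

list.index() returns int

int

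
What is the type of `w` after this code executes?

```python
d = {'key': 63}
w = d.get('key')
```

dict.get() returns the value (int) when key is found

int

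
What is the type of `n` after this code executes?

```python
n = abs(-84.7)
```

abs() of float returns float

float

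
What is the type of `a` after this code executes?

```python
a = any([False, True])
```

any() returns bool

bool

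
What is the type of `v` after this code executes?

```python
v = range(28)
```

range() returns a range object

range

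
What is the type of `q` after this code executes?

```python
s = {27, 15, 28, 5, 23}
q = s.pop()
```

Popping from a set of ints returns int

int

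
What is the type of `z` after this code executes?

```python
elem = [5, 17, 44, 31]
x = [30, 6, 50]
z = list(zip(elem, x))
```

list(zip(...)) returns a list of tuples

list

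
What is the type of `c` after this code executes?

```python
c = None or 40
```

'or' with None returns the other value (40, int)

int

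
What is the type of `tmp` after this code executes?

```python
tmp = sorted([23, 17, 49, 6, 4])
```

sorted() always returns list

list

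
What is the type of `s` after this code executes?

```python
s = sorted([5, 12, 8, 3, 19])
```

sorted() always returns list

list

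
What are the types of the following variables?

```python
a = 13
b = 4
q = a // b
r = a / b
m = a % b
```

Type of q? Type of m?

int // int returns int; int % int returns int

int, int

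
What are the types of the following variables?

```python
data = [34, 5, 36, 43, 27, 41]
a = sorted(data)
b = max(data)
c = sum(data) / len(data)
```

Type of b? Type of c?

max of ints returns int; int / int returns float

int, float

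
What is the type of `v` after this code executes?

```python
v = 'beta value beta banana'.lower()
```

str.lower() returns str

str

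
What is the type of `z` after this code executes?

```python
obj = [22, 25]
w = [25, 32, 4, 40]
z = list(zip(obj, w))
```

list(zip(...)) returns a list of tuples

list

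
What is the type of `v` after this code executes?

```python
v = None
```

None has type NoneType

NoneType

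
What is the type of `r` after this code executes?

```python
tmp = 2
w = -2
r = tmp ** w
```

int ** negative int returns float

float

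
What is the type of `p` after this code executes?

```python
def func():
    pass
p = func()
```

A function with no return statement returns None

NoneType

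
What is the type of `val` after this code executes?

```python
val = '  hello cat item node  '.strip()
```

str.strip() returns str

str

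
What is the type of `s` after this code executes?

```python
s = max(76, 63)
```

max() of ints returns int

int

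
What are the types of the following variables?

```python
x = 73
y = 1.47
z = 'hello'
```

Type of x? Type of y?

x is int; y is float

int, float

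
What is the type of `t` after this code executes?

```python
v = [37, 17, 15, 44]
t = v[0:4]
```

Slicing a list always returns a list

list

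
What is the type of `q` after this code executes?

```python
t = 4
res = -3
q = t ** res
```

int ** negative int returns float

float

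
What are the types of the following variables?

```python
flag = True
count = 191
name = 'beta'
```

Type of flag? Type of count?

flag is bool; count is int

bool, int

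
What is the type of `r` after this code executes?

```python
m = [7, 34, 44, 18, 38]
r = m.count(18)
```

list.count() returns int

int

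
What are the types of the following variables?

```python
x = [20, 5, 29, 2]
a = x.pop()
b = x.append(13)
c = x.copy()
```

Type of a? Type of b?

list.pop() returns the element (int); list.append() returns None

int, NoneType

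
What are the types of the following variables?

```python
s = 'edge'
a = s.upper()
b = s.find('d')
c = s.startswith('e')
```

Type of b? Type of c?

str.find() returns int; str.startswith() returns bool

int, bool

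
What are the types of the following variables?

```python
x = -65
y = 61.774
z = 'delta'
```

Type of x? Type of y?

x is int; y is float

int, float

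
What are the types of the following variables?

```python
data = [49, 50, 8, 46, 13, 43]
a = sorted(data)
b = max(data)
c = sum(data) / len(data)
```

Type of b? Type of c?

max of ints returns int; int / int returns float

int, float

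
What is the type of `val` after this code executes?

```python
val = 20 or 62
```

'or' returns the first truthy value (20, which is int)

int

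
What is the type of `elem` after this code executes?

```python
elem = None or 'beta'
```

'or' with None returns the other value ('beta', str)

str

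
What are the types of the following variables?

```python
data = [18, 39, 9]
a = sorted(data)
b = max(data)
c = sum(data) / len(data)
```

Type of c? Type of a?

int / int returns float; sorted() returns list

float, list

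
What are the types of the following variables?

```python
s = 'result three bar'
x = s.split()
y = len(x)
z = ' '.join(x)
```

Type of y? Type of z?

len() returns int; str.join() returns str

int, str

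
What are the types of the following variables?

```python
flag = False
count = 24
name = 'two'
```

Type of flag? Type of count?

flag is bool; count is int

bool, int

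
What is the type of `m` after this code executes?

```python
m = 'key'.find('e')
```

str.find() returns int (index, or -1)

int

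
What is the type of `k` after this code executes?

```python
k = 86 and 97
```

'and' returns the last value when all truthy (97, which is int)

int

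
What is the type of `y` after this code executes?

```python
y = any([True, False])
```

any() returns bool

bool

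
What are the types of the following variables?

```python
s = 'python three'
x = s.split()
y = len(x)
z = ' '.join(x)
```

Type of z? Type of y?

str.join() returns str; len() returns int

str, int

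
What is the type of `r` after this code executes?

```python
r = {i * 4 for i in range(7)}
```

A set comprehension {expr for x in iterable} produces a set

set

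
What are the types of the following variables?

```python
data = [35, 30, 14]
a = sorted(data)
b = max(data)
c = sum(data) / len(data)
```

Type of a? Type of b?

sorted() returns list; max of ints returns int

list, int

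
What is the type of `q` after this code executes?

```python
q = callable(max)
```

callable() returns bool

bool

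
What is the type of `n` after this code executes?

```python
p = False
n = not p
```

'not' always returns bool

bool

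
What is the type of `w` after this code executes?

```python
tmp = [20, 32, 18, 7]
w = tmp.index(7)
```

list.index() returns int

int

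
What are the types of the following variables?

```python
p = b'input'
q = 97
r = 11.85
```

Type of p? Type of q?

p is bytes; q is int

bytes, int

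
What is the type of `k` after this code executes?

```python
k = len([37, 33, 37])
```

len() always returns int

int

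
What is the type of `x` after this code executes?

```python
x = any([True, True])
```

any() returns bool

bool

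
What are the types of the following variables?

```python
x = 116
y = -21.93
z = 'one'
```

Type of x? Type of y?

x is int; y is float

int, float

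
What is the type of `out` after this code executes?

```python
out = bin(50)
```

bin() returns str representation

str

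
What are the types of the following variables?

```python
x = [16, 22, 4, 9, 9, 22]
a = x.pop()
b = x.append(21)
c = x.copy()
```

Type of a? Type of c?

list.pop() returns the element (int); list.copy() returns list

int, list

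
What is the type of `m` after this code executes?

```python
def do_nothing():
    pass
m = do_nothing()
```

A function with no return statement returns None

NoneType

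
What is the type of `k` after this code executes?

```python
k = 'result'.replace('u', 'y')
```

str.replace() returns str

str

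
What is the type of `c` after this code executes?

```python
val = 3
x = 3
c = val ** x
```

int ** positive int returns int (3 ** 3 = 27)

int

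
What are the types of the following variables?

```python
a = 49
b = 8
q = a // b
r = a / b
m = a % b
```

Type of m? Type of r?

int % int returns int; int / int returns float

int, float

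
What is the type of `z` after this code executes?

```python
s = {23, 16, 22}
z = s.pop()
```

Popping from a set of ints returns int

int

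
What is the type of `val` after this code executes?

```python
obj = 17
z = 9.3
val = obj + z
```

int + float returns float (17 + 9.3 = 26.3)

float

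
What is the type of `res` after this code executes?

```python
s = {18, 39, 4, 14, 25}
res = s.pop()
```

Popping from a set of ints returns int

int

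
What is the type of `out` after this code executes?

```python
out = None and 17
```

'and' returns first falsy value (None)

NoneType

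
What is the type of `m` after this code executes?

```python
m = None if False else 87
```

Ternary: condition is False, else branch (87) taken → int

int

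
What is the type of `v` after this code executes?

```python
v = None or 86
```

'or' with None returns the other value (86, int)

int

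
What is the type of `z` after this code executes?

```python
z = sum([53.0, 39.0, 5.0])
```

sum() of floats returns float

float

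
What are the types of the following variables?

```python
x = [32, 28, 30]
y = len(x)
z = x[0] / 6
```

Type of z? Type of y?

int / int returns float; len() returns int

float, int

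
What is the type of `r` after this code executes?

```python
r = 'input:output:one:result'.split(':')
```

str.split() returns list

list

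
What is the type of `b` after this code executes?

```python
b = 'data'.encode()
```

str.encode() returns bytes

bytes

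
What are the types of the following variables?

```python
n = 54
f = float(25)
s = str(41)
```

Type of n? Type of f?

n is int; f is float

int, float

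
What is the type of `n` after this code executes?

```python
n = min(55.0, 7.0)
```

min() of floats returns float

float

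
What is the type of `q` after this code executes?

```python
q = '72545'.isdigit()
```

str.isdigit() returns bool

bool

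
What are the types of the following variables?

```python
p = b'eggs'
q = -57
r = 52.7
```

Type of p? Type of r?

p is bytes; r is float

bytes, float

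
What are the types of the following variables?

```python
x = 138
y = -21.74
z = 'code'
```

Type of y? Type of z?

y is float; z is str

float, str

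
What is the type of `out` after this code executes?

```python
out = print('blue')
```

print() returns None

NoneType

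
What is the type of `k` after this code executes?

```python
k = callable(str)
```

callable() returns bool

bool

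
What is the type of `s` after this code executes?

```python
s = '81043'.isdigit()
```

str.isdigit() returns bool

bool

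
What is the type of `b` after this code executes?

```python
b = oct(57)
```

oct() returns str representation

str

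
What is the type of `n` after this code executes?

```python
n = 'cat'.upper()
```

str.upper() returns str

str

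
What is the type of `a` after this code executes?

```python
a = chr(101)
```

chr() returns str (single character)

str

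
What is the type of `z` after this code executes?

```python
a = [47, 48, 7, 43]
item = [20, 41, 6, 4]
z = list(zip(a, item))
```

list(zip(...)) returns a list of tuples

list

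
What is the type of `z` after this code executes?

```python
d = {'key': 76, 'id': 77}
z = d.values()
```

.values() returns a dict_values view object

dict_values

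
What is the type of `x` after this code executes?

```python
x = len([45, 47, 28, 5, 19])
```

len() always returns int

int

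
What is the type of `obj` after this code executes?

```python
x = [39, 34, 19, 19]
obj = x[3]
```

Indexing a list of ints returns int (x[3] = 19)

int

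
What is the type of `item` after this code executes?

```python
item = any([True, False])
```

any() returns bool

bool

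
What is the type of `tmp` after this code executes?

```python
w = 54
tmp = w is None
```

'is' comparison returns bool

bool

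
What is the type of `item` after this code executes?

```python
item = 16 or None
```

'or' returns first truthy value (16, int)

int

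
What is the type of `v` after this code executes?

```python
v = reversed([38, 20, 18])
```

reversed() on a list returns a list_reverseiterator

list_reverseiterator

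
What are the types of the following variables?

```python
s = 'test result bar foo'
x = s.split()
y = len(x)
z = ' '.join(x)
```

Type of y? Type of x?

len() returns int; str.split() returns list

int, list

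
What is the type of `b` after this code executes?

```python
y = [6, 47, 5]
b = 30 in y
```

'in' operator returns bool

bool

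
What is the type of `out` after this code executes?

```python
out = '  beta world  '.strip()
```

str.strip() returns str

str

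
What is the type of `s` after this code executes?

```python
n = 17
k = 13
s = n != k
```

Comparison operators return bool

bool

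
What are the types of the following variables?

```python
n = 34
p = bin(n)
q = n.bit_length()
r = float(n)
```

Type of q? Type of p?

int.bit_length() returns int; bin() returns str

int, str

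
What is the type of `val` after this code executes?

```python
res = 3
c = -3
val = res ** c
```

int ** negative int returns float

float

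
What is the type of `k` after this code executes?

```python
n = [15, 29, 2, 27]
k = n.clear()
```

list.clear() returns None

NoneType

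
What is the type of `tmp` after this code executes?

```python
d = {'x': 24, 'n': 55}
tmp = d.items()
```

dict.items() returns a dict_items view

dict_items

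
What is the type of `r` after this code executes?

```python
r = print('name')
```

print() returns None

NoneType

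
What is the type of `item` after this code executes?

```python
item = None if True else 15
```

Ternary: condition is True, if branch (None) taken → NoneType

NoneType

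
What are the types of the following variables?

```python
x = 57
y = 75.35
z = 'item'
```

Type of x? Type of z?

x is int; z is str

int, str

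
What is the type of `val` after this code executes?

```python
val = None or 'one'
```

'or' with None returns the other value ('one', str)

str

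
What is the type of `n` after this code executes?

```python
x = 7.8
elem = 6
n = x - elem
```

float - int returns float (7.8 - 6 = 1.8)

float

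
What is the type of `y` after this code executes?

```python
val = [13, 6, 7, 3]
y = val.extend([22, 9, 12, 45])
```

list.extend() returns None

NoneType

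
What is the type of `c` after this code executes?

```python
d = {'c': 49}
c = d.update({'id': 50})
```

dict.update() returns None

NoneType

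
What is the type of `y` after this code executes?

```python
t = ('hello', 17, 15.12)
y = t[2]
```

Index 2 of tuple is 15.12 which is float

float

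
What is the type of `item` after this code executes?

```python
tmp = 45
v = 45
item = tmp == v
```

Equality comparison returns bool

bool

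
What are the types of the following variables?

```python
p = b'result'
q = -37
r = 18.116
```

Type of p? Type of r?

p is bytes; r is float

bytes, float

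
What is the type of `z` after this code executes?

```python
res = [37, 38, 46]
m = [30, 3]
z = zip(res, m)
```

zip() returns a zip iterator object

zip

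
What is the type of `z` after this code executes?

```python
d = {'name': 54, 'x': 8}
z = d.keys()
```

.keys() returns a dict_keys view object

dict_keys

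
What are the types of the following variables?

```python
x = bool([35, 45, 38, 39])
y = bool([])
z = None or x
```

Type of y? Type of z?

bool() returns bool; None or <bool> returns the bool

bool, bool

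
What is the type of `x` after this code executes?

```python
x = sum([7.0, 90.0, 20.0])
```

sum() of floats returns float

float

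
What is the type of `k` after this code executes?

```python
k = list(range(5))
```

list(range(...)) returns list

list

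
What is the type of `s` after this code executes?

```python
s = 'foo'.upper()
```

str.upper() returns str

str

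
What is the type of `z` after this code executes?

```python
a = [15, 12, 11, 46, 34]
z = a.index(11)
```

list.index() returns int

int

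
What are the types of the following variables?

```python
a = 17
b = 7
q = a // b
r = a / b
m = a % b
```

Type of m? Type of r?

int % int returns int; int / int returns float

int, float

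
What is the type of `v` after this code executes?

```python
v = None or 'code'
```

'or' with None returns the other value ('code', str)

str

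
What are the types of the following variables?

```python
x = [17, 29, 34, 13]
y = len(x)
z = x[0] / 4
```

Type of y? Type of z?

len() returns int; int / int returns float

int, float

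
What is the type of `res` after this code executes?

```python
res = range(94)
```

range() returns a range object

range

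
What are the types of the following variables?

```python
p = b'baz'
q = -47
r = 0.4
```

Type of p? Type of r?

p is bytes; r is float

bytes, float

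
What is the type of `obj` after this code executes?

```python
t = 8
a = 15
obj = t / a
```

int / int always returns float in Python 3 (8 / 15 = 0.533333)

float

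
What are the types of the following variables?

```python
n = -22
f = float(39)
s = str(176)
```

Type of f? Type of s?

f is float; s is str

float, str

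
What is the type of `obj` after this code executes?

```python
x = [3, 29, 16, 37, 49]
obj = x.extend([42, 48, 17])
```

list.extend() returns None

NoneType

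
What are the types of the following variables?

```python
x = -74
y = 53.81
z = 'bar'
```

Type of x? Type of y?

x is int; y is float

int, float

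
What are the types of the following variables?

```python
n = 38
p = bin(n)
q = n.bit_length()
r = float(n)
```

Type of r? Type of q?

float() returns float; int.bit_length() returns int

float, int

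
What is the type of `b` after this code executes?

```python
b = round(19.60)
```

round() with no ndigits arg returns int

int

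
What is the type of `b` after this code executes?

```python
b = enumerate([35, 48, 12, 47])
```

enumerate() returns an enumerate iterator object

enumerate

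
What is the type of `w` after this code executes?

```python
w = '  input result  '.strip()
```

str.strip() returns str

str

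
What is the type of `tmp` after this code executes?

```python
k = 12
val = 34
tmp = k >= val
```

Comparison operators return bool

bool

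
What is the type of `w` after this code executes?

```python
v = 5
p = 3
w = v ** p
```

int ** positive int returns int (5 ** 3 = 125)

int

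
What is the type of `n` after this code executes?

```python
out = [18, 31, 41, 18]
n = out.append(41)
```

list.append() returns None (mutates in place)

NoneType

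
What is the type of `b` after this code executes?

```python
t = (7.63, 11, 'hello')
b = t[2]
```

Index 2 of tuple is 'hello' which is str

str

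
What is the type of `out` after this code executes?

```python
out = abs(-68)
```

abs() of int returns int

int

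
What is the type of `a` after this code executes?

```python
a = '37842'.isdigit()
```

str.isdigit() returns bool

bool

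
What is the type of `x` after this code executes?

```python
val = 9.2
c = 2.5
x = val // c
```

float // float returns float (floor division preserves float type)

float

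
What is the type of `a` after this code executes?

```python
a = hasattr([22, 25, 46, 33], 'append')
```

hasattr() returns bool

bool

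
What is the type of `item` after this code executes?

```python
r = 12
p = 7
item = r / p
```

int / int always returns float in Python 3 (12 / 7 = 1.71429)

float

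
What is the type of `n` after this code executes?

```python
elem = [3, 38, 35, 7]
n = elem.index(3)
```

list.index() returns int

int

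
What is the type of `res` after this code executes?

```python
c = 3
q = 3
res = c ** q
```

int ** positive int returns int (3 ** 3 = 27)

int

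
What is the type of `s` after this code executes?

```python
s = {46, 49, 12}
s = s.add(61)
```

set.add() returns None (mutates in place)

NoneType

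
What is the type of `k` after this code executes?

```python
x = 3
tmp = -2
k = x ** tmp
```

int ** negative int returns float

float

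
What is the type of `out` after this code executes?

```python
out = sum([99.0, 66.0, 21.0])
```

sum() of floats returns float

float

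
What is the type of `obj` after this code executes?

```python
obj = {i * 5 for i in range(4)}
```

A set comprehension {expr for x in iterable} produces a set

set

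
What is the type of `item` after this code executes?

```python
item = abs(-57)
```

abs() of int returns int

int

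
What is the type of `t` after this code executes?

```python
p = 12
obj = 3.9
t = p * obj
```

int * float returns float (12 * 3.9 = 46.8)

float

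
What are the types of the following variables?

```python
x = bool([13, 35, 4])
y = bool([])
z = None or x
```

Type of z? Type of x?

None or <bool> returns the bool; bool() returns bool

bool, bool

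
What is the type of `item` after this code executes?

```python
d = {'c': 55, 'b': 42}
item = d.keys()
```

.keys() returns a dict_keys view object

dict_keys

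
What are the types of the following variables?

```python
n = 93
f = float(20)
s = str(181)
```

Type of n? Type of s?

n is int; s is str

int, str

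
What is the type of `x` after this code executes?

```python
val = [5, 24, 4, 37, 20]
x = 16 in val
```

'in' operator returns bool

bool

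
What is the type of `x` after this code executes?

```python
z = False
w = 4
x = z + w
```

bool + int returns int (False is 0, so 0 + 4 = 4)

int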